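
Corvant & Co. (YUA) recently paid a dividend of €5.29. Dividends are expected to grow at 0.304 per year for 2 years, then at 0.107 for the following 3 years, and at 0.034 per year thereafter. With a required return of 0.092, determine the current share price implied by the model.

€177.22

Three-stage DDM. Project D₁…D_5; terminal Gordon value at t=5 with g = 0.034; discount at r = 0.092.
D_1 = 6.8982
D_2 = 8.9952
D_3 = 9.9577
D_4 = 11.0232
D_5 = 12.2026
TV_5 = 12.6175/(0.092−0.034) = 217.5436
P₀ = Σ Dₜ/(1+r)ᵗ + TV_5/(1+r)^5 = 177.2163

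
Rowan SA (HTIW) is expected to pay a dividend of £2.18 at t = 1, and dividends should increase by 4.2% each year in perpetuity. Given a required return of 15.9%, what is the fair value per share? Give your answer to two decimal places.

£18.63

Gordon growth model: P₀ = D₁/(r − g), with D₁ = 2.18 given directly.
P₀ = 2.1800 / (0.159 − 0.042) = 2.1800 / 0.117 = 18.6325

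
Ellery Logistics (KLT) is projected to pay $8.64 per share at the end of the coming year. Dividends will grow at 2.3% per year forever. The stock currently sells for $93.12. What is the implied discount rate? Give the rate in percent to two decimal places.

Rearranging the constant-growth DDM: r = D₁/P₀ + g.
r = 8.6400 / 93.12 + 0.023 = 0.09278 + 0.023 = 0.11578

11.58%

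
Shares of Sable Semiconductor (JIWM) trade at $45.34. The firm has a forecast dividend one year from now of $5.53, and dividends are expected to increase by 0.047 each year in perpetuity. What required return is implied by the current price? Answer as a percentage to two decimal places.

Rearranging the constant-growth DDM: r = D₁/P₀ + g.
r = 5.5300 / 45.34 + 0.047 = 0.12197 + 0.047 = 0.16897

16.90%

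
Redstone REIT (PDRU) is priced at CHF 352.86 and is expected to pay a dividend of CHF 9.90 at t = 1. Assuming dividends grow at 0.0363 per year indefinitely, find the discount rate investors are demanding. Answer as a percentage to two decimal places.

Rearranging the constant-growth DDM: r = D₁/P₀ + g.
r = 9.9000 / 352.86 + 0.0363 = 0.02806 + 0.0363 = 0.06436

6.44%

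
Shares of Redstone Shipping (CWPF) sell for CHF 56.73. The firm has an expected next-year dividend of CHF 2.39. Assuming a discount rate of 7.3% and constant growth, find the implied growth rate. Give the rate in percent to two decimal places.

3.09%

From P₀ = D₁/(r − g), the implied growth is g = r − D₁/P₀.
g = 0.073 − 2.39/56.73 = 0.073 − 0.04213 = 0.03087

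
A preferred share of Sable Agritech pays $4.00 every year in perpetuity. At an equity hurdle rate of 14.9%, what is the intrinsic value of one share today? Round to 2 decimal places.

Zero-growth DDM (perpetuity): P₀ = D/r = 4.00 / 0.149 = 26.8456

$26.85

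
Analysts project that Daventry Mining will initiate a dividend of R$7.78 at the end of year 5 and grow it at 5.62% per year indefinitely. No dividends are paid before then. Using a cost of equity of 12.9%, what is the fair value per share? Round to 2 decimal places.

R$65.78

Deferred-dividend DDM. At t=4 the remaining stream is a growing perpetuity with first payment D_5 = 7.78.
V_4 = D_5/(r−g) = 7.78/(0.129−0.0562) = 106.8681
P₀ = V_4/(1+r)^4 = 106.8681/(1+0.129)^4 = 65.7768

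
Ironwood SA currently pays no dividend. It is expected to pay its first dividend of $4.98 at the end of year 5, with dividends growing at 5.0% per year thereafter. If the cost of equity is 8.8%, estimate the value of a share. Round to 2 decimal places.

Deferred-dividend DDM. At t=4 the remaining stream is a growing perpetuity with first payment D_5 = 4.98.
V_4 = D_5/(r−g) = 4.98/(0.088−0.05) = 131.0526
P₀ = V_4/(1+r)^4 = 131.0526/(1+0.088)^4 = 93.5255

$93.53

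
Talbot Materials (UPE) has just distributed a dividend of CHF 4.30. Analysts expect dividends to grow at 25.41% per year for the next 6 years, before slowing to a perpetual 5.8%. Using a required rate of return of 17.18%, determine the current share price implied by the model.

CHF 93.01

Two-stage DDM. Project D₁…D_6 at 0.2541, terminal growth 0.058, discount at r = 0.1718.
D_1 = 5.3926
D_2 = 6.7629
D_3 = 8.4813
D_4 = 10.6365
D_5 = 13.3392
D_6 = 16.7287
Terminal value at t=6: TV = D_7/(r−g) = 17.6989/(0.1718−0.058) = 155.5267
P₀ = 5.3926/(1+0.1718)^1 + 6.7629/(1+0.1718)^2 + 8.4813/(1+0.1718)^3 + 10.6365/(1+0.1718)^4 + 13.3392/(1+0.1718)^5 + 16.7287/(1+0.1718)^6 + 155.5267/(1+0.1718)^6 = 93.0125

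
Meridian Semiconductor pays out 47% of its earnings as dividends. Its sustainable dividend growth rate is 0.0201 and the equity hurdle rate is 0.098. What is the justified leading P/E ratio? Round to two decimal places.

Justified leading P/E = b/(r−g) = 0.47/(0.098−0.0201) = 6.0334

6.03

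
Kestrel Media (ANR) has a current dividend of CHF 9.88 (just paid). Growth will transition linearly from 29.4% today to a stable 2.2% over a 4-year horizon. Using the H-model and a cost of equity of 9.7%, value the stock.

H-model: P₀ = D₀[(1+g_L) + H(g_S−g_L)]/(r−g_L), with H = 4/2 = 2.
P₀ = 9.88 × [(1+0.022) + 2×(0.294−0.022)] / (0.097−0.022)
   = 9.88 × 1.5660 / 0.075 = 206.2944

CHF 206.29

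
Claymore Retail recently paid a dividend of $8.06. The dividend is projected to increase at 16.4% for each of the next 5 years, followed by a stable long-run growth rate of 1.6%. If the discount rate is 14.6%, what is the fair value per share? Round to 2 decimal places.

$110.34

Two-stage DDM. Project D₁…D_5 at 0.164, terminal growth 0.016, discount at r = 0.146.
D_1 = 9.3818
D_2 = 10.9205
D_3 = 12.7114
D_4 = 14.7961
D_5 = 17.2226
Terminal value at t=5: TV = D_6/(r−g) = 17.4982/(0.146−0.016) = 134.6016
P₀ = 9.3818/(1+0.146)^1 + 10.9205/(1+0.146)^2 + 12.7114/(1+0.146)^3 + 14.7961/(1+0.146)^4 + 17.2226/(1+0.146)^5 + 134.6016/(1+0.146)^5 = 110.3361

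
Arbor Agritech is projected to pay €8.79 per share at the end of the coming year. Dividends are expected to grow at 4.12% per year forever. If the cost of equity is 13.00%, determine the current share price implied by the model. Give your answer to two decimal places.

€98.99

Gordon growth model: P₀ = D₁/(r − g), with D₁ = 8.79 given directly.
P₀ = 8.7900 / (0.13 − 0.0412) = 8.7900 / 0.0888 = 98.9865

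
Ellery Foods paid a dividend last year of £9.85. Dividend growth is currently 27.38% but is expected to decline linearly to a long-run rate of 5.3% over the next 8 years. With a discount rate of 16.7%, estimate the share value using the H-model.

£167.29

H-model: P₀ = D₀[(1+g_L) + H(g_S−g_L)]/(r−g_L), with H = 8/2 = 4.
P₀ = 9.85 × [(1+0.053) + 4×(0.2738−0.053)] / (0.167−0.053)
   = 9.85 × 1.9362 / 0.114 = 167.2945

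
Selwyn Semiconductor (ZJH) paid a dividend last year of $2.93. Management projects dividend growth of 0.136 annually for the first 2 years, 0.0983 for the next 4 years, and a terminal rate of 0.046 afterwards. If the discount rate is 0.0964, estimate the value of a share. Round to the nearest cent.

Three-stage DDM. Project D₁…D_6; terminal Gordon value at t=6 with g = 0.046; discount at r = 0.0964.
D_1 = 3.3285
D_2 = 3.7812
D_3 = 4.1528
D_4 = 4.5611
D_5 = 5.0094
D_6 = 5.5018
TV_6 = 5.7549/(0.0964−0.046) = 114.1851
P₀ = Σ Dₜ/(1+r)ᵗ + TV_6/(1+r)^6 = 84.5526

$84.55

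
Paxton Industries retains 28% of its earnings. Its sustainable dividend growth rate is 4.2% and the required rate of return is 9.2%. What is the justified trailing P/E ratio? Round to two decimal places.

15.00

Payout ratio b = 1 − 0.28 = 0.72.
Justified trailing P/E = b(1+g)/(r−g) = 0.72×(1+0.042)/(0.092−0.042) = 15.0048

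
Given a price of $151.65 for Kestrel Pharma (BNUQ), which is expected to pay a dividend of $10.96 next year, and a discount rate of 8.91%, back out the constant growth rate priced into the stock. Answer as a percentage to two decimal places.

1.68%

From P₀ = D₁/(r − g), the implied growth is g = r − D₁/P₀.
g = 0.0891 − 10.96/151.65 = 0.0891 − 0.07227 = 0.01683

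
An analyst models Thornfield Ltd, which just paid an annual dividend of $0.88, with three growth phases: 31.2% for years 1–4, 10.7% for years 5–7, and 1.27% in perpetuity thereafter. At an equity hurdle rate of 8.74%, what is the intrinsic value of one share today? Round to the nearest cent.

Three-stage DDM. Project D₁…D_7; terminal Gordon value at t=7 with g = 0.0127; discount at r = 0.0874.
D_1 = 1.1546
D_2 = 1.5148
D_3 = 1.9874
D_4 = 2.6075
D_5 = 2.8865
D_6 = 3.1953
D_7 = 3.5372
TV_7 = 3.5821/(0.0874−0.0127) = 47.9536
P₀ = Σ Dₜ/(1+r)ᵗ + TV_7/(1+r)^7 = 38.2268

$38.23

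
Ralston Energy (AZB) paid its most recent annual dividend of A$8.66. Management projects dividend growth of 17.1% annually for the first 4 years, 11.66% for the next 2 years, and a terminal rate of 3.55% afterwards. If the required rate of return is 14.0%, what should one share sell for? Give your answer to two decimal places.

A$147.41

Three-stage DDM. Project D₁…D_6; terminal Gordon value at t=6 with g = 0.0355; discount at r = 0.14.
D_1 = 10.1409
D_2 = 11.8749
D_3 = 13.9056
D_4 = 16.2834
D_5 = 18.1821
D_6 = 20.3021
TV_6 = 21.0228/(0.14−0.0355) = 201.1752
P₀ = Σ Dₜ/(1+r)ᵗ + TV_6/(1+r)^6 = 147.4051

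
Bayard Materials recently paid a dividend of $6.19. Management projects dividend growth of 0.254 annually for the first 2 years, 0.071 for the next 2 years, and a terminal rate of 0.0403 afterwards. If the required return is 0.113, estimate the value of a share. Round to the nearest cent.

Three-stage DDM. Project D₁…D_4; terminal Gordon value at t=4 with g = 0.0403; discount at r = 0.113.
D_1 = 7.7623
D_2 = 9.7339
D_3 = 10.4250
D_4 = 11.1652
TV_4 = 11.6151/(0.113−0.0403) = 159.7677
P₀ = Σ Dₜ/(1+r)ᵗ + TV_4/(1+r)^4 = 133.7827

$133.78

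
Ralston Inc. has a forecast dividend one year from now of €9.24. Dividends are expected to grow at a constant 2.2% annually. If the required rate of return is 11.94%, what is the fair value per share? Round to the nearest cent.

€94.87

Gordon growth model: P₀ = D₁/(r − g), with D₁ = 9.24 given directly.
P₀ = 9.2400 / (0.1194 − 0.022) = 9.2400 / 0.0974 = 94.8665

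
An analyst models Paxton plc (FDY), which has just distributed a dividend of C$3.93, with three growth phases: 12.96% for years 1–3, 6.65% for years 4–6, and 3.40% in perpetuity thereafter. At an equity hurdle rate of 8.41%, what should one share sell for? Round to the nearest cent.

C$113.08

Three-stage DDM. Project D₁…D_6; terminal Gordon value at t=6 with g = 0.034; discount at r = 0.0841.
D_1 = 4.4393
D_2 = 5.0147
D_3 = 5.6646
D_4 = 6.0413
D_5 = 6.4430
D_6 = 6.8715
TV_6 = 7.1051/(0.0841−0.034) = 141.8182
P₀ = Σ Dₜ/(1+r)ᵗ + TV_6/(1+r)^6 = 113.0776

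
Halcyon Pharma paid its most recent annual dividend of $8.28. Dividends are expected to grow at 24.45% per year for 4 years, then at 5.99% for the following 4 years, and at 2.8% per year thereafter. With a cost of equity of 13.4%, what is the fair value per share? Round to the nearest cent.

$171.59

Three-stage DDM. Project D₁…D_8; terminal Gordon value at t=8 with g = 0.028; discount at r = 0.134.
D_1 = 10.3045
D_2 = 12.8239
D_3 = 15.9593
D_4 = 19.8614
D_5 = 21.0511
D_6 = 22.3121
D_7 = 23.6486
D_8 = 25.0651
TV_8 = 25.7669/(0.134−0.028) = 243.0842
P₀ = Σ Dₜ/(1+r)ᵗ + TV_8/(1+r)^8 = 171.5932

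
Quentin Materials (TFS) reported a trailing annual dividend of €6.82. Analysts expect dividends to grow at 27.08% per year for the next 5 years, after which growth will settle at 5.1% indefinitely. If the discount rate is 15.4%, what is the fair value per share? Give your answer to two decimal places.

Two-stage DDM. Project D₁…D_5 at 0.2708, terminal growth 0.051, discount at r = 0.154.
D_1 = 8.6669
D_2 = 11.0138
D_3 = 13.9964
D_4 = 17.7866
D_5 = 22.6032
Terminal value at t=5: TV = D_6/(r−g) = 23.7560/(0.154−0.051) = 230.6407
P₀ = 8.6669/(1+0.154)^1 + 11.0138/(1+0.154)^2 + 13.9964/(1+0.154)^3 + 17.7866/(1+0.154)^4 + 22.6032/(1+0.154)^5 + 230.6407/(1+0.154)^5 = 158.6574

€158.66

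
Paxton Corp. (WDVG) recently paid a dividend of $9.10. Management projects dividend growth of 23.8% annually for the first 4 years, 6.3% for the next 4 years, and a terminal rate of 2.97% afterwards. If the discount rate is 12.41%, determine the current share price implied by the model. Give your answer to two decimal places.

$210.04

Three-stage DDM. Project D₁…D_8; terminal Gordon value at t=8 with g = 0.0297; discount at r = 0.1241.
D_1 = 11.2658
D_2 = 13.9471
D_3 = 17.2665
D_4 = 21.3759
D_5 = 22.7226
D_6 = 24.1541
D_7 = 25.6758
D_8 = 27.2934
TV_8 = 28.1040/(0.1241−0.0297) = 297.7116
P₀ = Σ Dₜ/(1+r)ᵗ + TV_8/(1+r)^8 = 210.0386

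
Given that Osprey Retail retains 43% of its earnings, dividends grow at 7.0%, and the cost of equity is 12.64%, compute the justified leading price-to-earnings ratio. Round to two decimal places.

Payout ratio b = 1 − 0.43 = 0.57.
Justified leading P/E = b/(r−g) = 0.57/(0.1264−0.07) = 10.1064

10.11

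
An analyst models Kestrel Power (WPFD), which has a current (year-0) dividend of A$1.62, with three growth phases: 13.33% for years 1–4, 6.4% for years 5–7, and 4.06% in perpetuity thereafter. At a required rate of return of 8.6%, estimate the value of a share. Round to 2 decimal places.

Three-stage DDM. Project D₁…D_7; terminal Gordon value at t=7 with g = 0.0406; discount at r = 0.086.
D_1 = 1.8359
D_2 = 2.0807
D_3 = 2.3580
D_4 = 2.6724
D_5 = 2.8434
D_6 = 3.0254
D_7 = 3.2190
TV_7 = 3.3497/(0.086−0.0406) = 73.7815
P₀ = Σ Dₜ/(1+r)ᵗ + TV_7/(1+r)^7 = 54.1634

A$54.16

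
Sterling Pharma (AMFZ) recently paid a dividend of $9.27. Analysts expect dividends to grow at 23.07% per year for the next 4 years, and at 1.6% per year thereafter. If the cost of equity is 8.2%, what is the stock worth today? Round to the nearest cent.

$290.55

Two-stage DDM. Project D₁…D_4 at 0.2307, terminal growth 0.016, discount at r = 0.082.
D_1 = 11.4086
D_2 = 14.0406
D_3 = 17.2797
D_4 = 21.2661
Terminal value at t=4: TV = D_5/(r−g) = 21.6064/(0.082−0.016) = 327.3696
P₀ = 11.4086/(1+0.082)^1 + 14.0406/(1+0.082)^2 + 17.2797/(1+0.082)^3 + 21.2661/(1+0.082)^4 + 327.3696/(1+0.082)^4 = 290.5465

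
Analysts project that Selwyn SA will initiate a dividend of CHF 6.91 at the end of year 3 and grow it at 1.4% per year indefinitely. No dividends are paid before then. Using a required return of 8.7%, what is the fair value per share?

Deferred-dividend DDM. At t=2 the remaining stream is a growing perpetuity with first payment D_3 = 6.91.
V_2 = D_3/(r−g) = 6.91/(0.087−0.014) = 94.6575
P₀ = V_2/(1+r)^2 = 94.6575/(1+0.087)^2 = 80.1117

CHF 80.11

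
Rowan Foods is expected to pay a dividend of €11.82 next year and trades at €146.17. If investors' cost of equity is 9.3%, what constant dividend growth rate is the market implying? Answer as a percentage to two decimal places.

1.21%

From P₀ = D₁/(r − g), the implied growth is g = r − D₁/P₀.
g = 0.093 − 11.82/146.17 = 0.093 − 0.08086 = 0.01214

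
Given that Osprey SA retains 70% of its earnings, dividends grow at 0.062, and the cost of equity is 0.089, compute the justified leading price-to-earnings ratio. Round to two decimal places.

Payout ratio b = 1 − 0.70 = 0.30.
Justified leading P/E = b/(r−g) = 0.30/(0.089−0.062) = 11.1111

11.11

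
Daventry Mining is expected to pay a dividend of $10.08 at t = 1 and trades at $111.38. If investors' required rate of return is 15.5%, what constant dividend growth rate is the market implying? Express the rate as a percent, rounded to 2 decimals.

6.45%

From P₀ = D₁/(r − g), the implied growth is g = r − D₁/P₀.
g = 0.155 − 10.08/111.38 = 0.155 − 0.09050 = 0.06450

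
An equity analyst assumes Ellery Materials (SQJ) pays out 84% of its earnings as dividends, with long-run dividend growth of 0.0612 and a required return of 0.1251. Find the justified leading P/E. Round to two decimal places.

13.15

Justified leading P/E = b/(r−g) = 0.84/(0.1251−0.0612) = 13.1455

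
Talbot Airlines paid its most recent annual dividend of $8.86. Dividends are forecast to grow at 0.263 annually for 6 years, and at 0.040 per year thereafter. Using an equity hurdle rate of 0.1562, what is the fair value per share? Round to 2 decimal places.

$207.99

Two-stage DDM. Project D₁…D_6 at 0.263, terminal growth 0.04, discount at r = 0.1562.
D_1 = 11.1902
D_2 = 14.1332
D_3 = 17.8502
D_4 = 22.5448
D_5 = 28.4741
D_6 = 35.9628
Terminal value at t=6: TV = D_7/(r−g) = 37.4013/(0.1562−0.04) = 321.8704
P₀ = 11.1902/(1+0.1562)^1 + 14.1332/(1+0.1562)^2 + 17.8502/(1+0.1562)^3 + 22.5448/(1+0.1562)^4 + 28.4741/(1+0.1562)^5 + 35.9628/(1+0.1562)^6 + 321.8704/(1+0.1562)^6 = 207.9868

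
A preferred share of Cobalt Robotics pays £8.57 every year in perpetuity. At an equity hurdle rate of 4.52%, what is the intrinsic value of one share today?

£189.60

Zero-growth DDM (perpetuity): P₀ = D/r = 8.57 / 0.0452 = 189.6018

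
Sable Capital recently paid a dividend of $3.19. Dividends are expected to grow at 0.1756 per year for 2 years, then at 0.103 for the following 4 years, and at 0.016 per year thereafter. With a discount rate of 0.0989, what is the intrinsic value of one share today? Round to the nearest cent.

Three-stage DDM. Project D₁…D_6; terminal Gordon value at t=6 with g = 0.016; discount at r = 0.0989.
D_1 = 3.7502
D_2 = 4.4087
D_3 = 4.8628
D_4 = 5.3637
D_5 = 5.9161
D_6 = 6.5255
TV_6 = 6.6299/(0.0989−0.016) = 79.9744
P₀ = Σ Dₜ/(1+r)ᵗ + TV_6/(1+r)^6 = 67.2189

$67.22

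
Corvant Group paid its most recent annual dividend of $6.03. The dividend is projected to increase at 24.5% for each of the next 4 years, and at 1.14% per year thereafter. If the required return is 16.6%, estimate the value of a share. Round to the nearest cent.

$79.77

Two-stage DDM. Project D₁…D_4 at 0.245, terminal growth 0.0114, discount at r = 0.166.
D_1 = 7.5074
D_2 = 9.3467
D_3 = 11.6366
D_4 = 14.4875
Terminal value at t=4: TV = D_5/(r−g) = 14.6527/(0.166−0.0114) = 94.7781
P₀ = 7.5074/(1+0.166)^1 + 9.3467/(1+0.166)^2 + 11.6366/(1+0.166)^3 + 14.4875/(1+0.166)^4 + 94.7781/(1+0.166)^4 = 79.7678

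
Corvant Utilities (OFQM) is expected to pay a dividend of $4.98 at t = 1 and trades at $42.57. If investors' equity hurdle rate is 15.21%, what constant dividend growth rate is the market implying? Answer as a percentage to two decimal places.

From P₀ = D₁/(r − g), the implied growth is g = r − D₁/P₀.
g = 0.1521 − 4.98/42.57 = 0.1521 − 0.11698 = 0.03512

3.51%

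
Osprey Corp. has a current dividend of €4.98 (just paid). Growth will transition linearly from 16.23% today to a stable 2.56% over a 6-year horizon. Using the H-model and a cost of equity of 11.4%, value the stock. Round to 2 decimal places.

€80.88

H-model: P₀ = D₀[(1+g_L) + H(g_S−g_L)]/(r−g_L), with H = 6/2 = 3.
P₀ = 4.98 × [(1+0.0256) + 3×(0.1623−0.0256)] / (0.114−0.0256)
   = 4.98 × 1.4357 / 0.0884 = 80.8799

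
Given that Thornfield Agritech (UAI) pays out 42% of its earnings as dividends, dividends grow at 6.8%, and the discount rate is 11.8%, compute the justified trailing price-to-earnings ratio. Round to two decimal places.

Justified trailing P/E = b(1+g)/(r−g) = 0.42×(1+0.068)/(0.118−0.068) = 8.9712

8.97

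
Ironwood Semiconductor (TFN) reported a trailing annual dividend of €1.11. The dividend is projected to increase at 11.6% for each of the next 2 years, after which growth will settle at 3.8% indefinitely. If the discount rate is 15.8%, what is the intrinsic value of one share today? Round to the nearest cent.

€11.02

Two-stage DDM. Project D₁…D_2 at 0.116, terminal growth 0.038, discount at r = 0.158.
D_1 = 1.2388
D_2 = 1.3825
Terminal value at t=2: TV = D_3/(r−g) = 1.4350/(0.158−0.038) = 11.9582
P₀ = 1.2388/(1+0.158)^1 + 1.3825/(1+0.158)^2 + 11.9582/(1+0.158)^2 = 11.0183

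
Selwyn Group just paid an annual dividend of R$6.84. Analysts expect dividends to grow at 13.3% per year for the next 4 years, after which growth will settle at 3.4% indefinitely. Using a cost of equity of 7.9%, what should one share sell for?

R$222.03

Two-stage DDM. Project D₁…D_4 at 0.133, terminal growth 0.034, discount at r = 0.079.
D_1 = 7.7497
D_2 = 8.7804
D_3 = 9.9482
D_4 = 11.2713
Terminal value at t=4: TV = D_5/(r−g) = 11.6546/(0.079−0.034) = 258.9905
P₀ = 7.7497/(1+0.079)^1 + 8.7804/(1+0.079)^2 + 9.9482/(1+0.079)^3 + 11.2713/(1+0.079)^4 + 258.9905/(1+0.079)^4 = 222.0312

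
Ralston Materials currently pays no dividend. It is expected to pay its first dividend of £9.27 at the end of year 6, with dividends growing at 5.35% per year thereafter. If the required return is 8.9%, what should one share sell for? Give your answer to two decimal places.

£170.50

Deferred-dividend DDM. At t=5 the remaining stream is a growing perpetuity with first payment D_6 = 9.27.
V_5 = D_6/(r−g) = 9.27/(0.089−0.0535) = 261.1268
P₀ = V_5/(1+r)^5 = 261.1268/(1+0.089)^5 = 170.4951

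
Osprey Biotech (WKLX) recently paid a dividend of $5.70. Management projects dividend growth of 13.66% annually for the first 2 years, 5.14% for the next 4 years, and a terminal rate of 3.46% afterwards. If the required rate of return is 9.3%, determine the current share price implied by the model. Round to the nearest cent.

$127.99

Three-stage DDM. Project D₁…D_6; terminal Gordon value at t=6 with g = 0.0346; discount at r = 0.093.
D_1 = 6.4786
D_2 = 7.3636
D_3 = 7.7421
D_4 = 8.1400
D_5 = 8.5584
D_6 = 8.9983
TV_6 = 9.3097/(0.093−0.0346) = 159.4122
P₀ = Σ Dₜ/(1+r)ᵗ + TV_6/(1+r)^6 = 127.9857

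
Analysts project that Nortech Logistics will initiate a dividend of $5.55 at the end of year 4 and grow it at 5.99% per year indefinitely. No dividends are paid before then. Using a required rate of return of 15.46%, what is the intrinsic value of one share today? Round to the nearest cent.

Deferred-dividend DDM. At t=3 the remaining stream is a growing perpetuity with first payment D_4 = 5.55.
V_3 = D_4/(r−g) = 5.55/(0.1546−0.0599) = 58.6061
P₀ = V_3/(1+r)^3 = 58.6061/(1+0.1546)^3 = 38.0757

$38.08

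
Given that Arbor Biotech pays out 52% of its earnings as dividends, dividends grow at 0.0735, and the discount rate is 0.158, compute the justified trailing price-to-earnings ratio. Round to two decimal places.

6.61

Justified trailing P/E = b(1+g)/(r−g) = 0.52×(1+0.0735)/(0.158−0.0735) = 6.6062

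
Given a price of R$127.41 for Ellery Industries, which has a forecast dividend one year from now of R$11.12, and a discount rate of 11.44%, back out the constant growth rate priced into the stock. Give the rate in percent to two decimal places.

2.71%

From P₀ = D₁/(r − g), the implied growth is g = r − D₁/P₀.
g = 0.1144 − 11.12/127.41 = 0.1144 − 0.08728 = 0.02712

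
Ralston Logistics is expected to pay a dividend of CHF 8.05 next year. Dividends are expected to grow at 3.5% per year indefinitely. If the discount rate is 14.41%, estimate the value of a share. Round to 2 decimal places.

CHF 73.79

Gordon growth model: P₀ = D₁/(r − g), with D₁ = 8.05 given directly.
P₀ = 8.0500 / (0.1441 − 0.035) = 8.0500 / 0.1091 = 73.7855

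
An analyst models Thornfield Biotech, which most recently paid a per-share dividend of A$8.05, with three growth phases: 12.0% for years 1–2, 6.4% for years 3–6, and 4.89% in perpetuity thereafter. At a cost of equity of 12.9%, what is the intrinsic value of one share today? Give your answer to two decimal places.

Three-stage DDM. Project D₁…D_6; terminal Gordon value at t=6 with g = 0.0489; discount at r = 0.129.
D_1 = 9.0160
D_2 = 10.0979
D_3 = 10.7442
D_4 = 11.4318
D_5 = 12.1635
D_6 = 12.9419
TV_6 = 13.5748/(0.129−0.0489) = 169.4728
P₀ = Σ Dₜ/(1+r)ᵗ + TV_6/(1+r)^6 = 125.1252

A$125.13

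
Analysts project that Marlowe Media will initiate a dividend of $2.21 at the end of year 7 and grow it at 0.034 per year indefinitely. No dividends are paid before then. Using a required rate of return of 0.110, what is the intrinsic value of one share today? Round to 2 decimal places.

Deferred-dividend DDM. At t=6 the remaining stream is a growing perpetuity with first payment D_7 = 2.21.
V_6 = D_7/(r−g) = 2.21/(0.11−0.034) = 29.0789
P₀ = V_6/(1+r)^6 = 29.0789/(1+0.11)^6 = 15.5468

$15.55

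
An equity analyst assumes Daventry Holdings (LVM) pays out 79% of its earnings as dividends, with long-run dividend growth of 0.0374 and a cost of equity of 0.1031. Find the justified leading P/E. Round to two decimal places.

Justified leading P/E = b/(r−g) = 0.79/(0.1031−0.0374) = 12.0244

12.02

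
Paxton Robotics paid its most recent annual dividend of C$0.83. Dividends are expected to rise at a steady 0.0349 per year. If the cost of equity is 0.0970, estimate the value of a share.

Gordon growth model: P₀ = D₁/(r − g). D₁ = 0.83 × (1 + 0.0349) = 0.8590.
P₀ = 0.8590 / (0.097 − 0.0349) = 0.8590 / 0.0621 = 13.8320

C$13.83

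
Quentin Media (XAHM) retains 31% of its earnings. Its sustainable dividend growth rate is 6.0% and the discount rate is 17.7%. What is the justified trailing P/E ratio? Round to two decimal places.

Payout ratio b = 1 − 0.31 = 0.69.
Justified trailing P/E = b(1+g)/(r−g) = 0.69×(1+0.06)/(0.177−0.06) = 6.2513

6.25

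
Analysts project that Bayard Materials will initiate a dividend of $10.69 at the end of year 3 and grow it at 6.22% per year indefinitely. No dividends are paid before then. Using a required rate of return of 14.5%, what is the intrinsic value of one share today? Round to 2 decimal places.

$98.48

Deferred-dividend DDM. At t=2 the remaining stream is a growing perpetuity with first payment D_3 = 10.69.
V_2 = D_3/(r−g) = 10.69/(0.145−0.0622) = 129.1063
P₀ = V_2/(1+r)^2 = 129.1063/(1+0.145)^2 = 98.4774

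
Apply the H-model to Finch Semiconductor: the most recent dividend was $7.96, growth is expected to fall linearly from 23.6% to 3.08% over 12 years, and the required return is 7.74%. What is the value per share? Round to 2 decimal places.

$386.38

H-model: P₀ = D₀[(1+g_L) + H(g_S−g_L)]/(r−g_L), with H = 12/2 = 6.
P₀ = 7.96 × [(1+0.0308) + 6×(0.236−0.0308)] / (0.0774−0.0308)
   = 7.96 × 2.2620 / 0.0466 = 386.3845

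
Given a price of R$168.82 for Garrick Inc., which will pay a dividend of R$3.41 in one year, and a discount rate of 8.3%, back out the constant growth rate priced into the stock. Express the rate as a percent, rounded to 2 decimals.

From P₀ = D₁/(r − g), the implied growth is g = r − D₁/P₀.
g = 0.083 − 3.41/168.82 = 0.083 − 0.02020 = 0.06280

6.28%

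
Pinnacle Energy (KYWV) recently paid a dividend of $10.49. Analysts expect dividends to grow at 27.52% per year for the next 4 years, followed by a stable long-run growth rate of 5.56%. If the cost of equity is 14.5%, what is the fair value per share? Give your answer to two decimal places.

Two-stage DDM. Project D₁…D_4 at 0.2752, terminal growth 0.0556, discount at r = 0.145.
D_1 = 13.3768
D_2 = 17.0582
D_3 = 21.7526
D_4 = 27.7389
Terminal value at t=4: TV = D_5/(r−g) = 29.2811/(0.145−0.0556) = 327.5296
P₀ = 13.3768/(1+0.145)^1 + 17.0582/(1+0.145)^2 + 21.7526/(1+0.145)^3 + 27.7389/(1+0.145)^4 + 327.5296/(1+0.145)^4 = 245.8823

$245.88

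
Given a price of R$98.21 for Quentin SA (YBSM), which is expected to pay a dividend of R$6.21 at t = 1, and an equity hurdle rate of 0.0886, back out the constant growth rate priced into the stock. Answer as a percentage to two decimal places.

2.54%

From P₀ = D₁/(r − g), the implied growth is g = r − D₁/P₀.
g = 0.0886 − 6.21/98.21 = 0.0886 − 0.06323 = 0.02537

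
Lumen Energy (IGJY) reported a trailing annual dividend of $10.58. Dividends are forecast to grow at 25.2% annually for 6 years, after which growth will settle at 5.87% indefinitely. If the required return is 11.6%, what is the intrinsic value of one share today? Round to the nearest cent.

Two-stage DDM. Project D₁…D_6 at 0.252, terminal growth 0.0587, discount at r = 0.116.
D_1 = 13.2462
D_2 = 16.5842
D_3 = 20.7634
D_4 = 25.9958
D_5 = 32.5467
D_6 = 40.7485
Terminal value at t=6: TV = D_7/(r−g) = 43.1404/(0.116−0.0587) = 752.8872
P₀ = 13.2462/(1+0.116)^1 + 16.5842/(1+0.116)^2 + 20.7634/(1+0.116)^3 + 25.9958/(1+0.116)^4 + 32.5467/(1+0.116)^5 + 40.7485/(1+0.116)^6 + 752.8872/(1+0.116)^6 = 486.4890

$486.49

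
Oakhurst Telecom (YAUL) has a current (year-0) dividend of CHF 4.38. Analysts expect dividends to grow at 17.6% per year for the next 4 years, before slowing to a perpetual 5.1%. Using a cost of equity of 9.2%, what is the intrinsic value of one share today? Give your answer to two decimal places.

Two-stage DDM. Project D₁…D_4 at 0.176, terminal growth 0.051, discount at r = 0.092.
D_1 = 5.1509
D_2 = 6.0574
D_3 = 7.1235
D_4 = 8.3773
Terminal value at t=4: TV = D_5/(r−g) = 8.8045/(0.092−0.051) = 214.7446
P₀ = 5.1509/(1+0.092)^1 + 6.0574/(1+0.092)^2 + 7.1235/(1+0.092)^3 + 8.3773/(1+0.092)^4 + 214.7446/(1+0.092)^4 = 172.1776

CHF 172.18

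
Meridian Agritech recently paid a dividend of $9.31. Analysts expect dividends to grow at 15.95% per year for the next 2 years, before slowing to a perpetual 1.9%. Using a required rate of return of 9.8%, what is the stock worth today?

$154.13

Two-stage DDM. Project D₁…D_2 at 0.1595, terminal growth 0.019, discount at r = 0.098.
D_1 = 10.7949
D_2 = 12.5167
Terminal value at t=2: TV = D_3/(r−g) = 12.7546/(0.098−0.019) = 161.4501
P₀ = 10.7949/(1+0.098)^1 + 12.5167/(1+0.098)^2 + 161.4501/(1+0.098)^2 = 154.1299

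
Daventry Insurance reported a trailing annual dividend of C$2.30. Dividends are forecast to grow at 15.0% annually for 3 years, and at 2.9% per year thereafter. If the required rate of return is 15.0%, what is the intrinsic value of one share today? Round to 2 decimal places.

C$26.46

Two-stage DDM. Project D₁…D_3 at 0.15, terminal growth 0.029, discount at r = 0.15.
D_1 = 2.6450
D_2 = 3.0417
D_3 = 3.4980
Terminal value at t=3: TV = D_4/(r−g) = 3.5995/(0.15−0.029) = 29.7476
P₀ = 2.6450/(1+0.15)^1 + 3.0417/(1+0.15)^2 + 3.4980/(1+0.15)^3 + 29.7476/(1+0.15)^3 = 26.4595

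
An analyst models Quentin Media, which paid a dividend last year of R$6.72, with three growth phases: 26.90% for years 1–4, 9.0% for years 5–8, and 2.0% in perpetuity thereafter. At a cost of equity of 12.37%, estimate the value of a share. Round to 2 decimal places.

Three-stage DDM. Project D₁…D_8; terminal Gordon value at t=8 with g = 0.02; discount at r = 0.1237.
D_1 = 8.5277
D_2 = 10.8216
D_3 = 13.7326
D_4 = 17.4267
D_5 = 18.9951
D_6 = 20.7047
D_7 = 22.5681
D_8 = 24.5992
TV_8 = 25.0912/(0.1237−0.02) = 241.9598
P₀ = Σ Dₜ/(1+r)ᵗ + TV_8/(1+r)^8 = 172.4845

R$172.48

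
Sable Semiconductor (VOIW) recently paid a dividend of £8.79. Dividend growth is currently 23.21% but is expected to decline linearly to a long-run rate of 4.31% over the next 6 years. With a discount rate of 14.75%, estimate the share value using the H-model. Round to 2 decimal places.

£135.56

H-model: P₀ = D₀[(1+g_L) + H(g_S−g_L)]/(r−g_L), with H = 6/2 = 3.
P₀ = 8.79 × [(1+0.0431) + 3×(0.2321−0.0431)] / (0.1475−0.0431)
   = 8.79 × 1.6101 / 0.1044 = 135.5630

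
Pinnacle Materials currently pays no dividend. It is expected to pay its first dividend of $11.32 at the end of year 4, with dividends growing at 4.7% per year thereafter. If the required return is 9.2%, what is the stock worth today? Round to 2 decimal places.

Deferred-dividend DDM. At t=3 the remaining stream is a growing perpetuity with first payment D_4 = 11.32.
V_3 = D_4/(r−g) = 11.32/(0.092−0.047) = 251.5556
P₀ = V_3/(1+r)^3 = 251.5556/(1+0.092)^3 = 193.1817

$193.18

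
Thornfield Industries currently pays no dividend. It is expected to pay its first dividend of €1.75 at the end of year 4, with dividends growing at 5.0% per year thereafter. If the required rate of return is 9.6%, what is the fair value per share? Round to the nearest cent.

Deferred-dividend DDM. At t=3 the remaining stream is a growing perpetuity with first payment D_4 = 1.75.
V_3 = D_4/(r−g) = 1.75/(0.096−0.05) = 38.0435
P₀ = V_3/(1+r)^3 = 38.0435/(1+0.096)^3 = 28.8967

€28.90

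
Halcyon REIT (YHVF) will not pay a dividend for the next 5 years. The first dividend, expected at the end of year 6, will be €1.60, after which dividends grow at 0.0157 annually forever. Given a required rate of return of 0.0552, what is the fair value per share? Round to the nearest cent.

€30.96

Deferred-dividend DDM. At t=5 the remaining stream is a growing perpetuity with first payment D_6 = 1.60.
V_5 = D_6/(r−g) = 1.60/(0.0552−0.0157) = 40.5063
P₀ = V_5/(1+r)^5 = 40.5063/(1+0.0552)^5 = 30.9634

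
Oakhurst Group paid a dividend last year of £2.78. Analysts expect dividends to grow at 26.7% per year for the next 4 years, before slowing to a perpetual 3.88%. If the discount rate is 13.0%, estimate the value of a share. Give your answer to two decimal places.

Two-stage DDM. Project D₁…D_4 at 0.267, terminal growth 0.0388, discount at r = 0.13.
D_1 = 3.5223
D_2 = 4.4627
D_3 = 5.6542
D_4 = 7.1639
Terminal value at t=4: TV = D_5/(r−g) = 7.4419/(0.13−0.0388) = 81.5997
P₀ = 3.5223/(1+0.13)^1 + 4.4627/(1+0.13)^2 + 5.6542/(1+0.13)^3 + 7.1639/(1+0.13)^4 + 81.5997/(1+0.13)^4 = 64.9710

£64.97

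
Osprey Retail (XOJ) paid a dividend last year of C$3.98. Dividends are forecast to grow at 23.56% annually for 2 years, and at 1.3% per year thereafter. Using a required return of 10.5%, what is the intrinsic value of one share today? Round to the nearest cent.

Two-stage DDM. Project D₁…D_2 at 0.2356, terminal growth 0.013, discount at r = 0.105.
D_1 = 4.9177
D_2 = 6.0763
Terminal value at t=2: TV = D_3/(r−g) = 6.1553/(0.105−0.013) = 66.9053
P₀ = 4.9177/(1+0.105)^1 + 6.0763/(1+0.105)^2 + 66.9053/(1+0.105)^2 = 64.2212

C$64.22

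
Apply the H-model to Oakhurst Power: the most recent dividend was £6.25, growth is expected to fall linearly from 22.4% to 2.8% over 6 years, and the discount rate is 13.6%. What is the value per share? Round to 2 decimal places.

H-model: P₀ = D₀[(1+g_L) + H(g_S−g_L)]/(r−g_L), with H = 6/2 = 3.
P₀ = 6.25 × [(1+0.028) + 3×(0.224−0.028)] / (0.136−0.028)
   = 6.25 × 1.6160 / 0.108 = 93.5185

£93.52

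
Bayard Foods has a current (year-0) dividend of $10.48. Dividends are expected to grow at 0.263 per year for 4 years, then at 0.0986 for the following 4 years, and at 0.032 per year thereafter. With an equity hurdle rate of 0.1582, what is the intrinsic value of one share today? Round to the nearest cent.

$202.44

Three-stage DDM. Project D₁…D_8; terminal Gordon value at t=8 with g = 0.032; discount at r = 0.1582.
D_1 = 13.2362
D_2 = 16.7174
D_3 = 21.1140
D_4 = 26.6670
D_5 = 29.2964
D_6 = 32.1850
D_7 = 35.3585
D_8 = 38.8448
TV_8 = 40.0878/(0.1582−0.032) = 317.6533
P₀ = Σ Dₜ/(1+r)ᵗ + TV_8/(1+r)^8 = 202.4393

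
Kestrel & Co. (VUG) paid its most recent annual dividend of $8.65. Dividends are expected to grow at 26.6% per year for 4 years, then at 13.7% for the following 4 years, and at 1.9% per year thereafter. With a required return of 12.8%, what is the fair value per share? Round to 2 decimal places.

Three-stage DDM. Project D₁…D_8; terminal Gordon value at t=8 with g = 0.019; discount at r = 0.128.
D_1 = 10.9509
D_2 = 13.8638
D_3 = 17.5516
D_4 = 22.2204
D_5 = 25.2645
D_6 = 28.7258
D_7 = 32.6612
D_8 = 37.1358
TV_8 = 37.8414/(0.128−0.019) = 347.1686
P₀ = Σ Dₜ/(1+r)ᵗ + TV_8/(1+r)^8 = 235.0172

$235.02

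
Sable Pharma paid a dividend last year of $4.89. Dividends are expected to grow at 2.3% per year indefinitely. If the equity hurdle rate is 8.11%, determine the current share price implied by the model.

$86.10

Gordon growth model: P₀ = D₁/(r − g). D₁ = 4.89 × (1 + 0.023) = 5.0025.
P₀ = 5.0025 / (0.0811 − 0.023) = 5.0025 / 0.0581 = 86.1010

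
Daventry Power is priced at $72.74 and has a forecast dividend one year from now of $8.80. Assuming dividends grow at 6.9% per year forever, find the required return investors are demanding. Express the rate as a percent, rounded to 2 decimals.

19.00%

Rearranging the constant-growth DDM: r = D₁/P₀ + g.
r = 8.8000 / 72.74 + 0.069 = 0.12098 + 0.069 = 0.18998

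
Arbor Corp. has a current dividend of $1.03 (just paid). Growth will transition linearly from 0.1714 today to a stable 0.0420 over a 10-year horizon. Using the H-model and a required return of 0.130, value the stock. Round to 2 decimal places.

$19.77

H-model: P₀ = D₀[(1+g_L) + H(g_S−g_L)]/(r−g_L), with H = 10/2 = 5.
P₀ = 1.03 × [(1+0.042) + 5×(0.1714−0.042)] / (0.13−0.042)
   = 1.03 × 1.6890 / 0.088 = 19.7690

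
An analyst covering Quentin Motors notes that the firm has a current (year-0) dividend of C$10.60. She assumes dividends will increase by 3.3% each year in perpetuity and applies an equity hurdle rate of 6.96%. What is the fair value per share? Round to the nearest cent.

Gordon growth model: P₀ = D₁/(r − g). D₁ = 10.60 × (1 + 0.033) = 10.9498.
P₀ = 10.9498 / (0.0696 − 0.033) = 10.9498 / 0.0366 = 299.1749

C$299.17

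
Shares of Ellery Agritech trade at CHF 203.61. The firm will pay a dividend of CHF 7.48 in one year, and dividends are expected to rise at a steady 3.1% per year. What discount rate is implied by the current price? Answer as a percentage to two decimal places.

6.77%

Rearranging the constant-growth DDM: r = D₁/P₀ + g.
r = 7.4800 / 203.61 + 0.031 = 0.03674 + 0.031 = 0.06774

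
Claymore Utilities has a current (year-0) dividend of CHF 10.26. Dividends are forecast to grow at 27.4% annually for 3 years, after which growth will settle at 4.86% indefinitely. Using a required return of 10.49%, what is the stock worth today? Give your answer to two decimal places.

CHF 334.15

Two-stage DDM. Project D₁…D_3 at 0.274, terminal growth 0.0486, discount at r = 0.1049.
D_1 = 13.0712
D_2 = 16.6528
D_3 = 21.2156
Terminal value at t=3: TV = D_4/(r−g) = 22.2467/(0.1049−0.0486) = 395.1456
P₀ = 13.0712/(1+0.1049)^1 + 16.6528/(1+0.1049)^2 + 21.2156/(1+0.1049)^3 + 395.1456/(1+0.1049)^3 = 334.1460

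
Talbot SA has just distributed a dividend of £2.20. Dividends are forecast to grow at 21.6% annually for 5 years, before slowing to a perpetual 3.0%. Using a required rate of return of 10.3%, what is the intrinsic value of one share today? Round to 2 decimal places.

Two-stage DDM. Project D₁…D_5 at 0.216, terminal growth 0.03, discount at r = 0.103.
D_1 = 2.6752
D_2 = 3.2530
D_3 = 3.9557
D_4 = 4.8101
D_5 = 5.8491
Terminal value at t=5: TV = D_6/(r−g) = 6.0246/(0.103−0.03) = 82.5287
P₀ = 2.6752/(1+0.103)^1 + 3.2530/(1+0.103)^2 + 3.9557/(1+0.103)^3 + 4.8101/(1+0.103)^4 + 5.8491/(1+0.103)^5 + 82.5287/(1+0.103)^5 = 65.4303

£65.43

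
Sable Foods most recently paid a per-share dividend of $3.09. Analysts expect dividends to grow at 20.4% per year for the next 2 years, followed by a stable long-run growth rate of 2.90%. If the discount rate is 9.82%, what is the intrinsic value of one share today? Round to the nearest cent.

$62.33

Two-stage DDM. Project D₁…D_2 at 0.204, terminal growth 0.029, discount at r = 0.0982.
D_1 = 3.7204
D_2 = 4.4793
Terminal value at t=2: TV = D_3/(r−g) = 4.6092/(0.0982−0.029) = 66.6071
P₀ = 3.7204/(1+0.0982)^1 + 4.4793/(1+0.0982)^2 + 66.6071/(1+0.0982)^2 = 62.3296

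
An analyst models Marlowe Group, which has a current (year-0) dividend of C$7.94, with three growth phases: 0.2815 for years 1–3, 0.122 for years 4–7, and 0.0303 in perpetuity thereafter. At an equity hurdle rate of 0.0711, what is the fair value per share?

Three-stage DDM. Project D₁…D_7; terminal Gordon value at t=7 with g = 0.0303; discount at r = 0.0711.
D_1 = 10.1751
D_2 = 13.0394
D_3 = 16.7100
D_4 = 18.7486
D_5 = 21.0359
D_6 = 23.6023
D_7 = 26.4818
TV_7 = 27.2842/(0.0711−0.0303) = 668.7308
P₀ = Σ Dₜ/(1+r)ᵗ + TV_7/(1+r)^7 = 509.1010

C$509.10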